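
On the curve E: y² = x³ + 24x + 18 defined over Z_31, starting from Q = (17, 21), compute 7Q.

(17, 21)

Double-and-add on 7 = (111)₂. Start with Q = (17, 21) for the leading 1-bit.
double: tangent at (17, 21): λ = (3·17² + 24)/(2·21) ≡ 23/11. 11⁻¹ ≡ 17 (mod 31), so λ ≡ 23·17 ≡ 19.
  x = λ² - 17 - 17 = 361 - 34 ≡ 17; y = λ·(17 - 17) - 21 ≡ 10. → (17, 10)
add Q: (17, 10) + (17, 21): same x and y₁ ≡ -y₂, so the sum is the point at infinity.
double: the point at infinity + the point at infinity = the point at infinity (identity).
add Q: the point at infinity + (17, 21) = (17, 21) (identity).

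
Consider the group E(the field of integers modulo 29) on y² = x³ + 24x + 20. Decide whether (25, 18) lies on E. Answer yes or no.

y² = 18² ≡ 5; x³ + 24x + 20 = 16245 ≡ 5 (mod 29). 5 = 5.

yes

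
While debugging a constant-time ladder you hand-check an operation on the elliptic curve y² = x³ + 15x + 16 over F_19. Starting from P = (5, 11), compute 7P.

(0, 15)

Double-and-add on 7 = (111)₂. Start with P = (5, 11) for the leading 1-bit.
double: tangent at (5, 11): λ = (3·5² + 15)/(2·11) ≡ 14/3. 3⁻¹ ≡ 13 (mod 19), so λ ≡ 14·13 ≡ 11.
  x = λ² - 5 - 5 = 121 - 10 ≡ 16; y = λ·(5 - 16) - 11 ≡ 1. → (16, 1)
add P: (16, 1) + (5, 11). λ = (11 - 1)/(5 - 16) ≡ 10/8 mod 19. 8⁻¹ ≡ 12 (mod 19), so λ ≡ 6.
  x = λ² - 16 - 5 = 36 - 21 ≡ 15; y = λ·(16 - 15) - 1 ≡ 5. → (15, 5)
double: tangent at (15, 5): λ = (3·15² + 15)/(2·5) ≡ 6/10. 10⁻¹ ≡ 2 (mod 19), so λ ≡ 6·2 ≡ 12.
  x = λ² - 15 - 15 = 144 - 30 ≡ 0; y = λ·(15 - 0) - 5 ≡ 4. → (0, 4)
add P: (0, 4) + (5, 11). λ = (11 - 4)/(5 - 0) ≡ 7/5 mod 19. 5⁻¹ ≡ 4 (mod 19) since 5·4 = 20 ≡ 1, so λ ≡ 9.
  x = λ² - 0 - 5 = 81 - 5 ≡ 0; y = λ·(0 - 0) - 4 ≡ 15. → (0, 15)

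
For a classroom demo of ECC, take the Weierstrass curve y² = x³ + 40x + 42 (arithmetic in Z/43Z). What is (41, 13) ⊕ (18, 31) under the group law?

(41, 13) + (18, 31). λ = (31 - 13)/(18 - 41) ≡ 18/20 mod 43. 20⁻¹ ≡ 28 (mod 43) since 20·28 = 560 ≡ 1, so λ ≡ 31.
  x = λ² - 41 - 18 = 961 - 59 ≡ 42; y = λ·(41 - 42) - 13 ≡ 42. → (42, 42)

(42, 42)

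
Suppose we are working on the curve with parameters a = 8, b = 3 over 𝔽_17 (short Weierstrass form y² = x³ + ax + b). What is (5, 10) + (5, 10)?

(15, 8)

tangent at (5, 10): λ = (3·5² + 8)/(2·10) ≡ 15/3. 3⁻¹ ≡ 6 (mod 17), so λ ≡ 15·6 ≡ 5.
  x = λ² - 5 - 5 = 25 - 10 ≡ 15; y = λ·(5 - 15) - 10 ≡ 8. → (15, 8)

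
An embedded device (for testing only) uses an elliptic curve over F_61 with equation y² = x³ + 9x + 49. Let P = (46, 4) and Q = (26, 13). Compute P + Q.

(46, 4) + (26, 13). λ = (13 - 4)/(26 - 46) ≡ 9/41 mod 61. 41⁻¹ ≡ 3 (mod 61), so λ ≡ 27.
  x = λ² - 46 - 26 = 729 - 72 ≡ 47; y = λ·(46 - 47) - 4 ≡ 30. → (47, 30)

(47, 30)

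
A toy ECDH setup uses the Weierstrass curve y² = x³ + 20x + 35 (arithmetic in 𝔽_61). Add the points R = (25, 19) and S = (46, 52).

(46, 9)

(25, 19) + (46, 52). λ = (52 - 19)/(46 - 25) ≡ 33/21 mod 61. 21⁻¹ ≡ 32 (mod 61), so λ ≡ 19.
  x = λ² - 25 - 46 = 361 - 71 ≡ 46; y = λ·(25 - 46) - 19 ≡ 9. → (46, 9)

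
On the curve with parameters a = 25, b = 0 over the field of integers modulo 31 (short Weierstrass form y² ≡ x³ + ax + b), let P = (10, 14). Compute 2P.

(5, 23)

tangent at (10, 14): λ = (3·10² + 25)/(2·14) ≡ 15/28. 28⁻¹ ≡ 10 (mod 31) since 28·10 = 280 ≡ 1, so λ ≡ 15·10 ≡ 26.
  x = λ² - 10 - 10 = 676 - 20 ≡ 5; y = λ·(10 - 5) - 14 ≡ 23. → (5, 23)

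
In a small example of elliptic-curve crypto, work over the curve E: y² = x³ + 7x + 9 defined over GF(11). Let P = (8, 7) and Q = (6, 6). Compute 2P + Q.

(8, 4)

First 2P:
Repeated addition: build up to 2P.
2P: tangent at (8, 7): λ = (3·8² + 7)/(2·7) ≡ 1/3. 3⁻¹ ≡ 4 (mod 11), so λ ≡ 1·4 ≡ 4.
  x = λ² - 8 - 8 = 16 - 16 ≡ 0; y = λ·(8 - 0) - 7 ≡ 3. → (0, 3)
2P = (0, 3).
Finally 2P + Q:
(0, 3) + (6, 6). λ = (6 - 3)/(6 - 0) ≡ 3/6 mod 11. 6⁻¹ ≡ 2 (mod 11), so λ ≡ 6.
  x = λ² - 0 - 6 = 36 - 6 ≡ 8; y = λ·(0 - 8) - 3 ≡ 4. → (8, 4)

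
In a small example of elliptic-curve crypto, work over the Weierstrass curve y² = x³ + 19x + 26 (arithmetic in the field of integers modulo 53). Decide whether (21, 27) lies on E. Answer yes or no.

y² = 27² ≡ 40; x³ + 19x + 26 = 9686 ≡ 40 (mod 53). 40 = 40.

yes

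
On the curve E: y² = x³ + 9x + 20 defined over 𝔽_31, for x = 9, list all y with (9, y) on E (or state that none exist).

x³ + 9x + 20 = 830 ≡ 24 (mod 31).
24 is a non-residue mod 31; no y exists.

none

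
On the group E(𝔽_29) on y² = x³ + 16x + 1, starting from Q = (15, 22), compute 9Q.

Double-and-add on 9 = (1001)₂. Start with Q = (15, 22) for the leading 1-bit.
double: tangent at (15, 22): λ = (3·15² + 16)/(2·22) ≡ 24/15. 15⁻¹ ≡ 2 (mod 29), so λ ≡ 24·2 ≡ 19.
  x = λ² - 15 - 15 = 361 - 30 ≡ 12; y = λ·(15 - 12) - 22 ≡ 6. → (12, 6)
double: tangent at (12, 6): λ = (3·12² + 16)/(2·6) ≡ 13/12. 12⁻¹ ≡ 17 (mod 29), so λ ≡ 13·17 ≡ 18.
  x = λ² - 12 - 12 = 324 - 24 ≡ 10; y = λ·(12 - 10) - 6 ≡ 1. → (10, 1)
double: tangent at (10, 1): λ = (3·10² + 16)/(2·1) ≡ 26/2. 2⁻¹ ≡ 15 (mod 29), so λ ≡ 26·15 ≡ 13.
  x = λ² - 10 - 10 = 169 - 20 ≡ 4; y = λ·(10 - 4) - 1 ≡ 19. → (4, 19)
add Q: (4, 19) + (15, 22). λ = (22 - 19)/(15 - 4) ≡ 3/11 mod 29. 11⁻¹ ≡ 8 (mod 29), so λ ≡ 24.
  x = λ² - 4 - 15 = 576 - 19 ≡ 6; y = λ·(4 - 6) - 19 ≡ 20. → (6, 20)

(6, 20)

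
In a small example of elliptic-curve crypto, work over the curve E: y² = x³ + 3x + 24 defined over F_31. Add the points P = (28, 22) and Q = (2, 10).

(8, 23)

(28, 22) + (2, 10). λ = (10 - 22)/(2 - 28) ≡ 19/5 mod 31. 5⁻¹ ≡ 25 (mod 31) since 5·25 = 125 ≡ 1, so λ ≡ 10.
  x = λ² - 28 - 2 = 100 - 30 ≡ 8; y = λ·(28 - 8) - 22 ≡ 23. → (8, 23)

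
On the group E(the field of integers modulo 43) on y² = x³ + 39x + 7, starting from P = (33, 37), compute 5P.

Double-and-add on 5 = (101)₂. Start with P = (33, 37) for the leading 1-bit.
double: tangent at (33, 37): λ = (3·33² + 39)/(2·37) ≡ 38/31. 31⁻¹ ≡ 25 (mod 43), so λ ≡ 38·25 ≡ 4.
  x = λ² - 33 - 33 = 16 - 66 ≡ 36; y = λ·(33 - 36) - 37 ≡ 37. → (36, 37)
double: tangent at (36, 37): λ = (3·36² + 39)/(2·37) ≡ 14/31. 31⁻¹ ≡ 25 (mod 43), so λ ≡ 14·25 ≡ 6.
  x = λ² - 36 - 36 = 36 - 72 ≡ 7; y = λ·(36 - 7) - 37 ≡ 8. → (7, 8)
add P: (7, 8) + (33, 37). λ = (37 - 8)/(33 - 7) ≡ 29/26 mod 43. 26⁻¹ ≡ 5 (mod 43), so λ ≡ 16.
  x = λ² - 7 - 33 = 256 - 40 ≡ 1; y = λ·(7 - 1) - 8 ≡ 2. → (1, 2)

(1, 2)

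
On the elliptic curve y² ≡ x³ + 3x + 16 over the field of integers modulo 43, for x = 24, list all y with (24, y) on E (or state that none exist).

x³ + 3x + 16 = 13912 ≡ 23 (mod 43).
Square roots of 23 mod 43: 18 and 25 (since 18² = 324 ≡ 23).

18, 25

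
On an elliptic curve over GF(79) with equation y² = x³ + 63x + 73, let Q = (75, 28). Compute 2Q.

(18, 61)

tangent at (75, 28): λ = (3·75² + 63)/(2·28) ≡ 32/56. 56⁻¹ ≡ 24 (mod 79), so λ ≡ 32·24 ≡ 57.
  x = λ² - 75 - 75 = 3249 - 150 ≡ 18; y = λ·(75 - 18) - 28 ≡ 61. → (18, 61)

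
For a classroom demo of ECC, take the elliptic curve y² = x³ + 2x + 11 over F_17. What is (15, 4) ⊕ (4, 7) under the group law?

(11, 15)

(15, 4) + (4, 7). λ = (7 - 4)/(4 - 15) ≡ 3/6 mod 17. 6⁻¹ ≡ 3 (mod 17), so λ ≡ 9.
  x = λ² - 15 - 4 = 81 - 19 ≡ 11; y = λ·(15 - 11) - 4 ≡ 15. → (11, 15)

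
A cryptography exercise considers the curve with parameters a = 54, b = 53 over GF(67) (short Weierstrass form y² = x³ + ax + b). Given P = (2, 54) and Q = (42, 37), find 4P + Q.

(65, 2)

First 4P:
Repeated addition: build up to 4P.
2P: tangent at (2, 54): λ = (3·2² + 54)/(2·54) ≡ 66/41. 41⁻¹ ≡ 18 (mod 67), so λ ≡ 66·18 ≡ 49.
  x = λ² - 2 - 2 = 2401 - 4 ≡ 52; y = λ·(2 - 52) - 54 ≡ 42. → (52, 42)
3P: (52, 42) + (2, 54). λ = (54 - 42)/(2 - 52) ≡ 12/17 mod 67. 17⁻¹ ≡ 4 (mod 67) since 17·4 = 68 ≡ 1, so λ ≡ 48.
  x = λ² - 52 - 2 = 2304 - 54 ≡ 39; y = λ·(52 - 39) - 42 ≡ 46. → (39, 46)
4P: (39, 46) + (2, 54). λ = (54 - 46)/(2 - 39) ≡ 8/30 mod 67. 30⁻¹ ≡ 38 (mod 67), so λ ≡ 36.
  x = λ² - 39 - 2 = 1296 - 41 ≡ 49; y = λ·(39 - 49) - 46 ≡ 63. → (49, 63)
4P = (49, 63).
Finally 4P + Q:
(49, 63) + (42, 37). λ = (37 - 63)/(42 - 49) ≡ 41/60 mod 67. 60⁻¹ ≡ 19 (mod 67) since 60·19 = 1140 ≡ 1, so λ ≡ 42.
  x = λ² - 49 - 42 = 1764 - 91 ≡ 65; y = λ·(49 - 65) - 63 ≡ 2. → (65, 2)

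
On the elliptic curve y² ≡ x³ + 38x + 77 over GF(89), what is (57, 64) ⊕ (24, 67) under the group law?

(72, 83)

(57, 64) + (24, 67). λ = (67 - 64)/(24 - 57) ≡ 3/56 mod 89. 56⁻¹ ≡ 62 (mod 89) since 56·62 = 3472 ≡ 1, so λ ≡ 8.
  x = λ² - 57 - 24 = 64 - 81 ≡ 72; y = λ·(57 - 72) - 64 ≡ 83. → (72, 83)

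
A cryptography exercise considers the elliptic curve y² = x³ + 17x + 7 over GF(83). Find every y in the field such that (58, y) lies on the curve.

15, 68

x³ + 17x + 7 = 196105 ≡ 59 (mod 83).
Square roots of 59 mod 83: 15 and 68 (since 15² = 225 ≡ 59).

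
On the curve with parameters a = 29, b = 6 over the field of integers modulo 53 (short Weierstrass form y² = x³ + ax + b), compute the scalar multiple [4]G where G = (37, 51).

Repeated addition: build up to 4G.
2G: tangent at (37, 51): λ = (3·37² + 29)/(2·51) ≡ 2/49. 49⁻¹ ≡ 13 (mod 53), so λ ≡ 2·13 ≡ 26.
  x = λ² - 37 - 37 = 676 - 74 ≡ 19; y = λ·(37 - 19) - 51 ≡ 46. → (19, 46)
3G: (19, 46) + (37, 51). λ = (51 - 46)/(37 - 19) ≡ 5/18 mod 53. 18⁻¹ ≡ 3 (mod 53), so λ ≡ 15.
  x = λ² - 19 - 37 = 225 - 56 ≡ 10; y = λ·(19 - 10) - 46 ≡ 36. → (10, 36)
4G: (10, 36) + (37, 51). λ = (51 - 36)/(37 - 10) ≡ 15/27 mod 53. 27⁻¹ ≡ 2 (mod 53), so λ ≡ 30.
  x = λ² - 10 - 37 = 900 - 47 ≡ 5; y = λ·(10 - 5) - 36 ≡ 8. → (5, 8)

(5, 8)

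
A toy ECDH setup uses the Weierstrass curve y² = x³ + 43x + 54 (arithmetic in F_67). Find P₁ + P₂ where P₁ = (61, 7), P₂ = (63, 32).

(61, 7) + (63, 32). λ = (32 - 7)/(63 - 61) ≡ 25/2 mod 67. 2⁻¹ ≡ 34 (mod 67), so λ ≡ 46.
  x = λ² - 61 - 63 = 2116 - 124 ≡ 49; y = λ·(61 - 49) - 7 ≡ 9. → (49, 9)

(49, 9)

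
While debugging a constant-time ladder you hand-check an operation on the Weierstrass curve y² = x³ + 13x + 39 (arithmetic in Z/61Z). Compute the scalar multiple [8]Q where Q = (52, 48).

(20, 8)

Double-and-add on 8 = (1000)₂. Start with Q = (52, 48) for the leading 1-bit.
double: tangent at (52, 48): λ = (3·52² + 13)/(2·48) ≡ 12/35. 35⁻¹ ≡ 7 (mod 61), so λ ≡ 12·7 ≡ 23.
  x = λ² - 52 - 52 = 529 - 104 ≡ 59; y = λ·(52 - 59) - 48 ≡ 35. → (59, 35)
double: tangent at (59, 35): λ = (3·59² + 13)/(2·35) ≡ 25/9. 9⁻¹ ≡ 34 (mod 61), so λ ≡ 25·34 ≡ 57.
  x = λ² - 59 - 59 = 3249 - 118 ≡ 20; y = λ·(59 - 20) - 35 ≡ 53. → (20, 53)
double: tangent at (20, 53): λ = (3·20² + 13)/(2·53) ≡ 54/45. 45⁻¹ ≡ 19 (mod 61), so λ ≡ 54·19 ≡ 50.
  x = λ² - 20 - 20 = 2500 - 40 ≡ 20; y = λ·(20 - 20) - 53 ≡ 8. → (20, 8)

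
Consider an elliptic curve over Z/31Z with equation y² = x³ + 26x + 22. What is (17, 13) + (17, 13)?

(22, 12)

tangent at (17, 13): λ = (3·17² + 26)/(2·13) ≡ 25/26. 26⁻¹ ≡ 6 (mod 31) since 26·6 = 156 ≡ 1, so λ ≡ 25·6 ≡ 26.
  x = λ² - 17 - 17 = 676 - 34 ≡ 22; y = λ·(17 - 22) - 13 ≡ 12. → (22, 12)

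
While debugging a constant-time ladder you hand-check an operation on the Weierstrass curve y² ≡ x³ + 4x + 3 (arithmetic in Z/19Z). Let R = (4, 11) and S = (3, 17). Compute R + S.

(4, 11) + (3, 17). λ = (17 - 11)/(3 - 4) ≡ 6/18 mod 19. 18⁻¹ ≡ 18 (mod 19) since 18·18 = 324 ≡ 1, so λ ≡ 13.
  x = λ² - 4 - 3 = 169 - 7 ≡ 10; y = λ·(4 - 10) - 11 ≡ 6. → (10, 6)

(10, 6)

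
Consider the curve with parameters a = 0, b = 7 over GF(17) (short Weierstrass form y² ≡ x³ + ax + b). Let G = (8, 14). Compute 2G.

(5, 9)

tangent at (8, 14): λ = (3·8² + 0)/(2·14) ≡ 5/11. 11⁻¹ ≡ 14 (mod 17), so λ ≡ 5·14 ≡ 2.
  x = λ² - 8 - 8 = 4 - 16 ≡ 5; y = λ·(8 - 5) - 14 ≡ 9. → (5, 9)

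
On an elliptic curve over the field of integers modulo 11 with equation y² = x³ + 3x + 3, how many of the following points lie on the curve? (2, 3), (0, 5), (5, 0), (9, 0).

3

(2, 3): 3² ≡ 9, rhs ≡ 6 → off.
(0, 5): 5² ≡ 3, rhs ≡ 3 → on.
(5, 0): 0² ≡ 0, rhs ≡ 0 → on.
(9, 0): 0² ≡ 0, rhs ≡ 0 → on.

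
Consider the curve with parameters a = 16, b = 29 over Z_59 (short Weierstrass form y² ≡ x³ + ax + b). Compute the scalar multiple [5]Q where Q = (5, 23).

(10, 56)

Double-and-add on 5 = (101)₂. Start with Q = (5, 23) for the leading 1-bit.
double: tangent at (5, 23): λ = (3·5² + 16)/(2·23) ≡ 32/46. 46⁻¹ ≡ 9 (mod 59), so λ ≡ 32·9 ≡ 52.
  x = λ² - 5 - 5 = 2704 - 10 ≡ 39; y = λ·(5 - 39) - 23 ≡ 38. → (39, 38)
double: tangent at (39, 38): λ = (3·39² + 16)/(2·38) ≡ 36/17. 17⁻¹ ≡ 7 (mod 59), so λ ≡ 36·7 ≡ 16.
  x = λ² - 39 - 39 = 256 - 78 ≡ 1; y = λ·(39 - 1) - 38 ≡ 39. → (1, 39)
add Q: (1, 39) + (5, 23). λ = (23 - 39)/(5 - 1) ≡ 43/4 mod 59. 4⁻¹ ≡ 15 (mod 59), so λ ≡ 55.
  x = λ² - 1 - 5 = 3025 - 6 ≡ 10; y = λ·(1 - 10) - 39 ≡ 56. → (10, 56)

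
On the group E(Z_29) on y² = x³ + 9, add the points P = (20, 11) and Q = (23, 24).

(20, 11) + (23, 24). λ = (24 - 11)/(23 - 20) ≡ 13/3 mod 29. 3⁻¹ ≡ 10 (mod 29) since 3·10 = 30 ≡ 1, so λ ≡ 14.
  x = λ² - 20 - 23 = 196 - 43 ≡ 8; y = λ·(20 - 8) - 11 ≡ 12. → (8, 12)

(8, 12)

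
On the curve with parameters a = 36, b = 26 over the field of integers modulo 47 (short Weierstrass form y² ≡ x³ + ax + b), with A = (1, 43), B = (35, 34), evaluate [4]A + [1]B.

First 4A:
Repeated addition: build up to 4A.
2A: tangent at (1, 43): λ = (3·1² + 36)/(2·43) ≡ 39/39. 39⁻¹ ≡ 41 (mod 47) since 39·41 = 1599 ≡ 1, so λ ≡ 39·41 ≡ 1.
  x = λ² - 1 - 1 = 1 - 2 ≡ 46; y = λ·(1 - 46) - 43 ≡ 6. → (46, 6)
3A: (46, 6) + (1, 43). λ = (43 - 6)/(1 - 46) ≡ 37/2 mod 47. 2⁻¹ ≡ 24 (mod 47) since 2·24 = 48 ≡ 1, so λ ≡ 42.
  x = λ² - 46 - 1 = 1764 - 47 ≡ 25; y = λ·(46 - 25) - 6 ≡ 30. → (25, 30)
4A: (25, 30) + (1, 43). λ = (43 - 30)/(1 - 25) ≡ 13/23 mod 47. 23⁻¹ ≡ 45 (mod 47) since 23·45 = 1035 ≡ 1, so λ ≡ 21.
  x = λ² - 25 - 1 = 441 - 26 ≡ 39; y = λ·(25 - 39) - 30 ≡ 5. → (39, 5)
4A = (39, 5).
Finally 4A + B:
(39, 5) + (35, 34). λ = (34 - 5)/(35 - 39) ≡ 29/43 mod 47. 43⁻¹ ≡ 35 (mod 47), so λ ≡ 28.
  x = λ² - 39 - 35 = 784 - 74 ≡ 5; y = λ·(39 - 5) - 5 ≡ 7. → (5, 7)

(5, 7)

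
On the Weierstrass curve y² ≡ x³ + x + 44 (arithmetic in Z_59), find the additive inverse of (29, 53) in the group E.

(29, 6)

-(29, 53) = (29, -53 mod 59) = (29, 6).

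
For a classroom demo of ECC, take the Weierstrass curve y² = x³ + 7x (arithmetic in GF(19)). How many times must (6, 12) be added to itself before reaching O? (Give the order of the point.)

10

2P: tangent at (6, 12): λ = (3·6² + 7)/(2·12) ≡ 1/5. 5⁻¹ ≡ 4 (mod 19), so λ ≡ 1·4 ≡ 4.
  x = λ² - 6 - 6 = 16 - 12 ≡ 4; y = λ·(6 - 4) - 12 ≡ 15. → (4, 15)
3P: (4, 15) + (6, 12). λ = (12 - 15)/(6 - 4) ≡ 16/2 mod 19. 2⁻¹ ≡ 10 (mod 19) since 2·10 = 20 ≡ 1, so λ ≡ 8.
  x = λ² - 4 - 6 = 64 - 10 ≡ 16; y = λ·(4 - 16) - 15 ≡ 3. → (16, 3)
4P: (16, 3) + (6, 12). λ = (12 - 3)/(6 - 16) ≡ 9/9 mod 19. 9⁻¹ ≡ 17 (mod 19) since 9·17 = 153 ≡ 1, so λ ≡ 1.
  x = λ² - 16 - 6 = 1 - 22 ≡ 17; y = λ·(16 - 17) - 3 ≡ 15. → (17, 15)
5P: (17, 15) + (6, 12). λ = (12 - 15)/(6 - 17) ≡ 16/8 mod 19. 8⁻¹ ≡ 12 (mod 19), so λ ≡ 2.
  x = λ² - 17 - 6 = 4 - 23 ≡ 0; y = λ·(17 - 0) - 15 ≡ 0. → (0, 0)
6P: (0, 0) + (6, 12). λ = (12 - 0)/(6 - 0) ≡ 12/6 mod 19. 6⁻¹ ≡ 16 (mod 19) since 6·16 = 96 ≡ 1, so λ ≡ 2.
  x = λ² - 0 - 6 = 4 - 6 ≡ 17; y = λ·(0 - 17) - 0 ≡ 4. → (17, 4)
7P: (17, 4) + (6, 12). λ = (12 - 4)/(6 - 17) ≡ 8/8 mod 19. 8⁻¹ ≡ 12 (mod 19), so λ ≡ 1.
  x = λ² - 17 - 6 = 1 - 23 ≡ 16; y = λ·(17 - 16) - 4 ≡ 16. → (16, 16)
8P: (16, 16) + (6, 12). λ = (12 - 16)/(6 - 16) ≡ 15/9 mod 19. 9⁻¹ ≡ 17 (mod 19), so λ ≡ 8.
  x = λ² - 16 - 6 = 64 - 22 ≡ 4; y = λ·(16 - 4) - 16 ≡ 4. → (4, 4)
9P: (4, 4) + (6, 12). λ = (12 - 4)/(6 - 4) ≡ 8/2 mod 19. 2⁻¹ ≡ 10 (mod 19), so λ ≡ 4.
  x = λ² - 4 - 6 = 16 - 10 ≡ 6; y = λ·(4 - 6) - 4 ≡ 7. → (6, 7)
10P: (6, 7) + (6, 12): same x and y₁ ≡ -y₂, so the sum is O.
10P = O, so the order is 10.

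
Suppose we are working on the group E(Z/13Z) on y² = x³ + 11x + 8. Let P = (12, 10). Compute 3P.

(4, 5)

Repeated addition: build up to 3P.
2P: tangent at (12, 10): λ = (3·12² + 11)/(2·10) ≡ 1/7. 7⁻¹ ≡ 2 (mod 13) since 7·2 = 14 ≡ 1, so λ ≡ 1·2 ≡ 2.
  x = λ² - 12 - 12 = 4 - 24 ≡ 6; y = λ·(12 - 6) - 10 ≡ 2. → (6, 2)
3P: (6, 2) + (12, 10). λ = (10 - 2)/(12 - 6) ≡ 8/6 mod 13. 6⁻¹ ≡ 11 (mod 13) since 6·11 = 66 ≡ 1, so λ ≡ 10.
  x = λ² - 6 - 12 = 100 - 18 ≡ 4; y = λ·(6 - 4) - 2 ≡ 5. → (4, 5)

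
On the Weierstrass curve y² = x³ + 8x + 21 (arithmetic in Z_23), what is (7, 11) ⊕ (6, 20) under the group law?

(7, 11) + (6, 20). λ = (20 - 11)/(6 - 7) ≡ 9/22 mod 23. 22⁻¹ ≡ 22 (mod 23), so λ ≡ 14.
  x = λ² - 7 - 6 = 196 - 13 ≡ 22; y = λ·(7 - 22) - 11 ≡ 9. → (22, 9)

(22, 9)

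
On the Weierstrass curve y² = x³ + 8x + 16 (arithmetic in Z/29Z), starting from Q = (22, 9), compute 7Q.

Double-and-add on 7 = (111)₂. Start with Q = (22, 9) for the leading 1-bit.
double: tangent at (22, 9): λ = (3·22² + 8)/(2·9) ≡ 10/18. 18⁻¹ ≡ 21 (mod 29), so λ ≡ 10·21 ≡ 7.
  x = λ² - 22 - 22 = 49 - 44 ≡ 5; y = λ·(22 - 5) - 9 ≡ 23. → (5, 23)
add Q: (5, 23) + (22, 9). λ = (9 - 23)/(22 - 5) ≡ 15/17 mod 29. 17⁻¹ ≡ 12 (mod 29), so λ ≡ 6.
  x = λ² - 5 - 22 = 36 - 27 ≡ 9; y = λ·(5 - 9) - 23 ≡ 11. → (9, 11)
double: tangent at (9, 11): λ = (3·9² + 8)/(2·11) ≡ 19/22. 22⁻¹ ≡ 4 (mod 29), so λ ≡ 19·4 ≡ 18.
  x = λ² - 9 - 9 = 324 - 18 ≡ 16; y = λ·(9 - 16) - 11 ≡ 8. → (16, 8)
add Q: (16, 8) + (22, 9). λ = (9 - 8)/(22 - 16) ≡ 1/6 mod 29. 6⁻¹ ≡ 5 (mod 29) since 6·5 = 30 ≡ 1, so λ ≡ 5.
  x = λ² - 16 - 22 = 25 - 38 ≡ 16; y = λ·(16 - 16) - 8 ≡ 21. → (16, 21)

(16, 21)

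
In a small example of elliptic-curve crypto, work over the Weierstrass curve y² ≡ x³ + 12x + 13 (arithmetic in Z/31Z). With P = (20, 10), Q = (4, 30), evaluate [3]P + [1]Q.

(25, 2)

First 3P:
Repeated addition: build up to 3P.
2P: tangent at (20, 10): λ = (3·20² + 12)/(2·10) ≡ 3/20. 20⁻¹ ≡ 14 (mod 31), so λ ≡ 3·14 ≡ 11.
  x = λ² - 20 - 20 = 121 - 40 ≡ 19; y = λ·(20 - 19) - 10 ≡ 1. → (19, 1)
3P: (19, 1) + (20, 10). λ = (10 - 1)/(20 - 19) ≡ 9/1 mod 31. 1⁻¹ ≡ 1 (mod 31), so λ ≡ 9.
  x = λ² - 19 - 20 = 81 - 39 ≡ 11; y = λ·(19 - 11) - 1 ≡ 9. → (11, 9)
3P = (11, 9).
Finally 3P + Q:
(11, 9) + (4, 30). λ = (30 - 9)/(4 - 11) ≡ 21/24 mod 31. 24⁻¹ ≡ 22 (mod 31), so λ ≡ 28.
  x = λ² - 11 - 4 = 784 - 15 ≡ 25; y = λ·(11 - 25) - 9 ≡ 2. → (25, 2)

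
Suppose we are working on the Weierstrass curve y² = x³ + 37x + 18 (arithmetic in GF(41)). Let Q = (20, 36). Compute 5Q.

Double-and-add on 5 = (101)₂. Start with Q = (20, 36) for the leading 1-bit.
double: tangent at (20, 36): λ = (3·20² + 37)/(2·36) ≡ 7/31. 31⁻¹ ≡ 4 (mod 41) since 31·4 = 124 ≡ 1, so λ ≡ 7·4 ≡ 28.
  x = λ² - 20 - 20 = 784 - 40 ≡ 6; y = λ·(20 - 6) - 36 ≡ 28. → (6, 28)
double: tangent at (6, 28): λ = (3·6² + 37)/(2·28) ≡ 22/15. 15⁻¹ ≡ 11 (mod 41), so λ ≡ 22·11 ≡ 37.
  x = λ² - 6 - 6 = 1369 - 12 ≡ 4; y = λ·(6 - 4) - 28 ≡ 5. → (4, 5)
add Q: (4, 5) + (20, 36). λ = (36 - 5)/(20 - 4) ≡ 31/16 mod 41. 16⁻¹ ≡ 18 (mod 41), so λ ≡ 25.
  x = λ² - 4 - 20 = 625 - 24 ≡ 27; y = λ·(4 - 27) - 5 ≡ 35. → (27, 35)

(27, 35)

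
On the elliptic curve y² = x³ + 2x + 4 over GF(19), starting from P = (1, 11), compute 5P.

Double-and-add on 5 = (101)₂. Start with P = (1, 11) for the leading 1-bit.
double: tangent at (1, 11): λ = (3·1² + 2)/(2·11) ≡ 5/3. 3⁻¹ ≡ 13 (mod 19), so λ ≡ 5·13 ≡ 8.
  x = λ² - 1 - 1 = 64 - 2 ≡ 5; y = λ·(1 - 5) - 11 ≡ 14. → (5, 14)
double: tangent at (5, 14): λ = (3·5² + 2)/(2·14) ≡ 1/9. 9⁻¹ ≡ 17 (mod 19) since 9·17 = 153 ≡ 1, so λ ≡ 1·17 ≡ 17.
  x = λ² - 5 - 5 = 289 - 10 ≡ 13; y = λ·(5 - 13) - 14 ≡ 2. → (13, 2)
add P: (13, 2) + (1, 11). λ = (11 - 2)/(1 - 13) ≡ 9/7 mod 19. 7⁻¹ ≡ 11 (mod 19), so λ ≡ 4.
  x = λ² - 13 - 1 = 16 - 14 ≡ 2; y = λ·(13 - 2) - 2 ≡ 4. → (2, 4)

(2, 4)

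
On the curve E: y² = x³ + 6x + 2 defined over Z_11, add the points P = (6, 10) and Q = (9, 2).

(8, 10)

(6, 10) + (9, 2). λ = (2 - 10)/(9 - 6) ≡ 3/3 mod 11. 3⁻¹ ≡ 4 (mod 11), so λ ≡ 1.
  x = λ² - 6 - 9 = 1 - 15 ≡ 8; y = λ·(6 - 8) - 10 ≡ 10. → (8, 10)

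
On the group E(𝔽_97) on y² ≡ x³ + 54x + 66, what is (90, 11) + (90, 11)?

(62, 42)

tangent at (90, 11): λ = (3·90² + 54)/(2·11) ≡ 7/22. 22⁻¹ ≡ 75 (mod 97) since 22·75 = 1650 ≡ 1, so λ ≡ 7·75 ≡ 40.
  x = λ² - 90 - 90 = 1600 - 180 ≡ 62; y = λ·(90 - 62) - 11 ≡ 42. → (62, 42)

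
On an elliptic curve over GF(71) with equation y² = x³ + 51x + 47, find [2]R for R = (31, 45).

(38, 25)

tangent at (31, 45): λ = (3·31² + 51)/(2·45) ≡ 23/19. 19⁻¹ ≡ 15 (mod 71) since 19·15 = 285 ≡ 1, so λ ≡ 23·15 ≡ 61.
  x = λ² - 31 - 31 = 3721 - 62 ≡ 38; y = λ·(31 - 38) - 45 ≡ 25. → (38, 25)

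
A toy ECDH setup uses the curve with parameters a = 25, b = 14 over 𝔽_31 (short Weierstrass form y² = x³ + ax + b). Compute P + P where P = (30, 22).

(27, 25)

tangent at (30, 22): λ = (3·30² + 25)/(2·22) ≡ 28/13. 13⁻¹ ≡ 12 (mod 31), so λ ≡ 28·12 ≡ 26.
  x = λ² - 30 - 30 = 676 - 60 ≡ 27; y = λ·(30 - 27) - 22 ≡ 25. → (27, 25)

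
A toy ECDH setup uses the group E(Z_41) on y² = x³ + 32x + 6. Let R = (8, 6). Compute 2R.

tangent at (8, 6): λ = (3·8² + 32)/(2·6) ≡ 19/12. 12⁻¹ ≡ 24 (mod 41), so λ ≡ 19·24 ≡ 5.
  x = λ² - 8 - 8 = 25 - 16 ≡ 9; y = λ·(8 - 9) - 6 ≡ 30. → (9, 30)

(9, 30)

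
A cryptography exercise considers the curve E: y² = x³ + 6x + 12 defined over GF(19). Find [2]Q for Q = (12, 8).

(12, 11)

tangent at (12, 8): λ = (3·12² + 6)/(2·8) ≡ 1/16. 16⁻¹ ≡ 6 (mod 19), so λ ≡ 1·6 ≡ 6.
  x = λ² - 12 - 12 = 36 - 24 ≡ 12; y = λ·(12 - 12) - 8 ≡ 11. → (12, 11)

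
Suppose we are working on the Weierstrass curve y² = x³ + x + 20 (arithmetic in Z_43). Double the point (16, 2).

(26, 32)

tangent at (16, 2): λ = (3·16² + 1)/(2·2) ≡ 38/4. 4⁻¹ ≡ 11 (mod 43), so λ ≡ 38·11 ≡ 31.
  x = λ² - 16 - 16 = 961 - 32 ≡ 26; y = λ·(16 - 26) - 2 ≡ 32. → (26, 32)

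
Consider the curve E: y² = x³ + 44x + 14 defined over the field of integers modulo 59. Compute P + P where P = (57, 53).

(52, 22)

tangent at (57, 53): λ = (3·57² + 44)/(2·53) ≡ 56/47. 47⁻¹ ≡ 54 (mod 59), so λ ≡ 56·54 ≡ 15.
  x = λ² - 57 - 57 = 225 - 114 ≡ 52; y = λ·(57 - 52) - 53 ≡ 22. → (52, 22)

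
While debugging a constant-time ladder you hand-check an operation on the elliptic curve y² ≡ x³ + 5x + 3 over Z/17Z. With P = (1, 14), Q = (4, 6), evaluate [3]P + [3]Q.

(13, 15)

First 3P:
Repeated addition: build up to 3P.
2P: tangent at (1, 14): λ = (3·1² + 5)/(2·14) ≡ 8/11. 11⁻¹ ≡ 14 (mod 17), so λ ≡ 8·14 ≡ 10.
  x = λ² - 1 - 1 = 100 - 2 ≡ 13; y = λ·(1 - 13) - 14 ≡ 2. → (13, 2)
3P: (13, 2) + (1, 14). λ = (14 - 2)/(1 - 13) ≡ 12/5 mod 17. 5⁻¹ ≡ 7 (mod 17), so λ ≡ 16.
  x = λ² - 13 - 1 = 256 - 14 ≡ 4; y = λ·(13 - 4) - 2 ≡ 6. → (4, 6)
3P = (4, 6).
Next 3Q:
Repeated addition: build up to 3Q.
2Q: tangent at (4, 6): λ = (3·4² + 5)/(2·6) ≡ 2/12. 12⁻¹ ≡ 10 (mod 17), so λ ≡ 2·10 ≡ 3.
  x = λ² - 4 - 4 = 9 - 8 ≡ 1; y = λ·(4 - 1) - 6 ≡ 3. → (1, 3)
3Q: (1, 3) + (4, 6). λ = (6 - 3)/(4 - 1) ≡ 3/3 mod 17. 3⁻¹ ≡ 6 (mod 17) since 3·6 = 18 ≡ 1, so λ ≡ 1.
  x = λ² - 1 - 4 = 1 - 5 ≡ 13; y = λ·(1 - 13) - 3 ≡ 2. → (13, 2)
3Q = (13, 2).
Finally 3P + 3Q:
(4, 6) + (13, 2). λ = (2 - 6)/(13 - 4) ≡ 13/9 mod 17. 9⁻¹ ≡ 2 (mod 17) since 9·2 = 18 ≡ 1, so λ ≡ 9.
  x = λ² - 4 - 13 = 81 - 17 ≡ 13; y = λ·(4 - 13) - 6 ≡ 15. → (13, 15)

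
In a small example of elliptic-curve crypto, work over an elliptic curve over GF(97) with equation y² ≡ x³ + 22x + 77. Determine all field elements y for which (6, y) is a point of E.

x³ + 22x + 77 = 425 ≡ 37 (mod 97).
37 is a non-residue mod 97; no y exists.

none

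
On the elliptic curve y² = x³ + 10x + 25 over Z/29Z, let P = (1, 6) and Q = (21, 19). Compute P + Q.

(3, 13)

(1, 6) + (21, 19). λ = (19 - 6)/(21 - 1) ≡ 13/20 mod 29. 20⁻¹ ≡ 16 (mod 29), so λ ≡ 5.
  x = λ² - 1 - 21 = 25 - 22 ≡ 3; y = λ·(1 - 3) - 6 ≡ 13. → (3, 13)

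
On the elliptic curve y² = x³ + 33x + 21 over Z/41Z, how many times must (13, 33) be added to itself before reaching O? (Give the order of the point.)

4

2P: tangent at (13, 33): λ = (3·13² + 33)/(2·33) ≡ 7/25. 25⁻¹ ≡ 23 (mod 41) since 25·23 = 575 ≡ 1, so λ ≡ 7·23 ≡ 38.
  x = λ² - 13 - 13 = 1444 - 26 ≡ 24; y = λ·(13 - 24) - 33 ≡ 0. → (24, 0)
3P: (24, 0) + (13, 33). λ = (33 - 0)/(13 - 24) ≡ 33/30 mod 41. 30⁻¹ ≡ 26 (mod 41) since 30·26 = 780 ≡ 1, so λ ≡ 38.
  x = λ² - 24 - 13 = 1444 - 37 ≡ 13; y = λ·(24 - 13) - 0 ≡ 8. → (13, 8)
4P: (13, 8) + (13, 33): same x and y₁ ≡ -y₂, so the sum is O.
4P = O, so the order is 4.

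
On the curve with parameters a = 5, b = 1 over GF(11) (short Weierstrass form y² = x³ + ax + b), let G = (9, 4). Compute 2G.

tangent at (9, 4): λ = (3·9² + 5)/(2·4) ≡ 6/8. 8⁻¹ ≡ 7 (mod 11), so λ ≡ 6·7 ≡ 9.
  x = λ² - 9 - 9 = 81 - 18 ≡ 8; y = λ·(9 - 8) - 4 ≡ 5. → (8, 5)

(8, 5)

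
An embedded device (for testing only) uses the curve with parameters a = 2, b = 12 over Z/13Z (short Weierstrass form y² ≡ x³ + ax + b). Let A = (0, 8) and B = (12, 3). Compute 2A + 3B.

First 2A:
Repeated addition: build up to 2A.
2A: tangent at (0, 8): λ = (3·0² + 2)/(2·8) ≡ 2/3. 3⁻¹ ≡ 9 (mod 13), so λ ≡ 2·9 ≡ 5.
  x = λ² - 0 - 0 = 25 - 0 ≡ 12; y = λ·(0 - 12) - 8 ≡ 10. → (12, 10)
2A = (12, 10).
Next 3B:
Repeated addition: build up to 3B.
2B: tangent at (12, 3): λ = (3·12² + 2)/(2·3) ≡ 5/6. 6⁻¹ ≡ 11 (mod 13) since 6·11 = 66 ≡ 1, so λ ≡ 5·11 ≡ 3.
  x = λ² - 12 - 12 = 9 - 24 ≡ 11; y = λ·(12 - 11) - 3 ≡ 0. → (11, 0)
3B: (11, 0) + (12, 3). λ = (3 - 0)/(12 - 11) ≡ 3/1 mod 13. 1⁻¹ ≡ 1 (mod 13), so λ ≡ 3.
  x = λ² - 11 - 12 = 9 - 23 ≡ 12; y = λ·(11 - 12) - 0 ≡ 10. → (12, 10)
3B = (12, 10).
Finally 2A + 3B:
tangent at (12, 10): λ = (3·12² + 2)/(2·10) ≡ 5/7. 7⁻¹ ≡ 2 (mod 13) since 7·2 = 14 ≡ 1, so λ ≡ 5·2 ≡ 10.
  x = λ² - 12 - 12 = 100 - 24 ≡ 11; y = λ·(12 - 11) - 10 ≡ 0. → (11, 0)

(11, 0)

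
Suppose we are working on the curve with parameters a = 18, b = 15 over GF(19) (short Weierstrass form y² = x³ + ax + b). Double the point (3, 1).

tangent at (3, 1): λ = (3·3² + 18)/(2·1) ≡ 7/2. 2⁻¹ ≡ 10 (mod 19), so λ ≡ 7·10 ≡ 13.
  x = λ² - 3 - 3 = 169 - 6 ≡ 11; y = λ·(3 - 11) - 1 ≡ 9. → (11, 9)

(11, 9)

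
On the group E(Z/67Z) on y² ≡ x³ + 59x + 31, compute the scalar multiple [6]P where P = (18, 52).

Repeated addition: build up to 6P.
2P: tangent at (18, 52): λ = (3·18² + 59)/(2·52) ≡ 26/37. 37⁻¹ ≡ 29 (mod 67), so λ ≡ 26·29 ≡ 17.
  x = λ² - 18 - 18 = 289 - 36 ≡ 52; y = λ·(18 - 52) - 52 ≡ 40. → (52, 40)
3P: (52, 40) + (18, 52). λ = (52 - 40)/(18 - 52) ≡ 12/33 mod 67. 33⁻¹ ≡ 65 (mod 67), so λ ≡ 43.
  x = λ² - 52 - 18 = 1849 - 70 ≡ 37; y = λ·(52 - 37) - 40 ≡ 2. → (37, 2)
4P: (37, 2) + (18, 52). λ = (52 - 2)/(18 - 37) ≡ 50/48 mod 67. 48⁻¹ ≡ 7 (mod 67), so λ ≡ 15.
  x = λ² - 37 - 18 = 225 - 55 ≡ 36; y = λ·(37 - 36) - 2 ≡ 13. → (36, 13)
5P: (36, 13) + (18, 52). λ = (52 - 13)/(18 - 36) ≡ 39/49 mod 67. 49⁻¹ ≡ 26 (mod 67), so λ ≡ 9.
  x = λ² - 36 - 18 = 81 - 54 ≡ 27; y = λ·(36 - 27) - 13 ≡ 1. → (27, 1)
6P: (27, 1) + (18, 52). λ = (52 - 1)/(18 - 27) ≡ 51/58 mod 67. 58⁻¹ ≡ 52 (mod 67), so λ ≡ 39.
  x = λ² - 27 - 18 = 1521 - 45 ≡ 2; y = λ·(27 - 2) - 1 ≡ 36. → (2, 36)

(2, 36)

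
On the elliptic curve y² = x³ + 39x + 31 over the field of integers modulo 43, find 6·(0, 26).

(16, 8)

Write G = (0, 26).
Repeated addition: build up to 6G.
2G: tangent at (0, 26): λ = (3·0² + 39)/(2·26) ≡ 39/9. 9⁻¹ ≡ 24 (mod 43) since 9·24 = 216 ≡ 1, so λ ≡ 39·24 ≡ 33.
  x = λ² - 0 - 0 = 1089 - 0 ≡ 14; y = λ·(0 - 14) - 26 ≡ 28. → (14, 28)
3G: (14, 28) + (0, 26). λ = (26 - 28)/(0 - 14) ≡ 41/29 mod 43. 29⁻¹ ≡ 3 (mod 43), so λ ≡ 37.
  x = λ² - 14 - 0 = 1369 - 14 ≡ 22; y = λ·(14 - 22) - 28 ≡ 20. → (22, 20)
4G: (22, 20) + (0, 26). λ = (26 - 20)/(0 - 22) ≡ 6/21 mod 43. 21⁻¹ ≡ 41 (mod 43) since 21·41 = 861 ≡ 1, so λ ≡ 31.
  x = λ² - 22 - 0 = 961 - 22 ≡ 36; y = λ·(22 - 36) - 20 ≡ 19. → (36, 19)
5G: (36, 19) + (0, 26). λ = (26 - 19)/(0 - 36) ≡ 7/7 mod 43. 7⁻¹ ≡ 37 (mod 43), so λ ≡ 1.
  x = λ² - 36 - 0 = 1 - 36 ≡ 8; y = λ·(36 - 8) - 19 ≡ 9. → (8, 9)
6G: (8, 9) + (0, 26). λ = (26 - 9)/(0 - 8) ≡ 17/35 mod 43. 35⁻¹ ≡ 16 (mod 43) since 35·16 = 560 ≡ 1, so λ ≡ 14.
  x = λ² - 8 - 0 = 196 - 8 ≡ 16; y = λ·(8 - 16) - 9 ≡ 8. → (16, 8)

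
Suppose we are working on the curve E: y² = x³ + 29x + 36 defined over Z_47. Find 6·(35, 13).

(4, 34)

Write Q = (35, 13).
Double-and-add on 6 = (110)₂. Start with Q = (35, 13) for the leading 1-bit.
double: tangent at (35, 13): λ = (3·35² + 29)/(2·13) ≡ 38/26. 26⁻¹ ≡ 38 (mod 47) since 26·38 = 988 ≡ 1, so λ ≡ 38·38 ≡ 34.
  x = λ² - 35 - 35 = 1156 - 70 ≡ 5; y = λ·(35 - 5) - 13 ≡ 20. → (5, 20)
add Q: (5, 20) + (35, 13). λ = (13 - 20)/(35 - 5) ≡ 40/30 mod 47. 30⁻¹ ≡ 11 (mod 47), so λ ≡ 17.
  x = λ² - 5 - 35 = 289 - 40 ≡ 14; y = λ·(5 - 14) - 20 ≡ 15. → (14, 15)
double: tangent at (14, 15): λ = (3·14² + 29)/(2·15) ≡ 6/30. 30⁻¹ ≡ 11 (mod 47) since 30·11 = 330 ≡ 1, so λ ≡ 6·11 ≡ 19.
  x = λ² - 14 - 14 = 361 - 28 ≡ 4; y = λ·(14 - 4) - 15 ≡ 34. → (4, 34)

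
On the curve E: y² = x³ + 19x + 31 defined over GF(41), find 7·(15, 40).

Write G = (15, 40).
Repeated addition: build up to 7G.
2G: tangent at (15, 40): λ = (3·15² + 19)/(2·40) ≡ 38/39. 39⁻¹ ≡ 20 (mod 41) since 39·20 = 780 ≡ 1, so λ ≡ 38·20 ≡ 22.
  x = λ² - 15 - 15 = 484 - 30 ≡ 3; y = λ·(15 - 3) - 40 ≡ 19. → (3, 19)
3G: (3, 19) + (15, 40). λ = (40 - 19)/(15 - 3) ≡ 21/12 mod 41. 12⁻¹ ≡ 24 (mod 41) since 12·24 = 288 ≡ 1, so λ ≡ 12.
  x = λ² - 3 - 15 = 144 - 18 ≡ 3; y = λ·(3 - 3) - 19 ≡ 22. → (3, 22)
4G: (3, 22) + (15, 40). λ = (40 - 22)/(15 - 3) ≡ 18/12 mod 41. 12⁻¹ ≡ 24 (mod 41) since 12·24 = 288 ≡ 1, so λ ≡ 22.
  x = λ² - 3 - 15 = 484 - 18 ≡ 15; y = λ·(3 - 15) - 22 ≡ 1. → (15, 1)
5G: (15, 1) + (15, 40): same x and y₁ ≡ -y₂, so the sum is O.
6G: O + (15, 40) = (15, 40) (identity).
7G: tangent at (15, 40): λ = (3·15² + 19)/(2·40) ≡ 38/39. 39⁻¹ ≡ 20 (mod 41), so λ ≡ 38·20 ≡ 22.
  x = λ² - 15 - 15 = 484 - 30 ≡ 3; y = λ·(15 - 3) - 40 ≡ 19. → (3, 19)

(3, 19)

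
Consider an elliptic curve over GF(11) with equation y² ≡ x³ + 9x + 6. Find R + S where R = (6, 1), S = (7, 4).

(7, 7)

(6, 1) + (7, 4). λ = (4 - 1)/(7 - 6) ≡ 3/1 mod 11. 1⁻¹ ≡ 1 (mod 11), so λ ≡ 3.
  x = λ² - 6 - 7 = 9 - 13 ≡ 7; y = λ·(6 - 7) - 1 ≡ 7. → (7, 7)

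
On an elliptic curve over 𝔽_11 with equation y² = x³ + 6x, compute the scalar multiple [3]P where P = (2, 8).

Repeated addition: build up to 3P.
2P: tangent at (2, 8): λ = (3·2² + 6)/(2·8) ≡ 7/5. 5⁻¹ ≡ 9 (mod 11) since 5·9 = 45 ≡ 1, so λ ≡ 7·9 ≡ 8.
  x = λ² - 2 - 2 = 64 - 4 ≡ 5; y = λ·(2 - 5) - 8 ≡ 1. → (5, 1)
3P: (5, 1) + (2, 8). λ = (8 - 1)/(2 - 5) ≡ 7/8 mod 11. 8⁻¹ ≡ 7 (mod 11), so λ ≡ 5.
  x = λ² - 5 - 2 = 25 - 7 ≡ 7; y = λ·(5 - 7) - 1 ≡ 0. → (7, 0)

(7, 0)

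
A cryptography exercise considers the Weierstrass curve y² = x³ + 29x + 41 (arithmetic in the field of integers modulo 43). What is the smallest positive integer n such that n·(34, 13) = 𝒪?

2P: tangent at (34, 13): λ = (3·34² + 29)/(2·13) ≡ 14/26. 26⁻¹ ≡ 5 (mod 43), so λ ≡ 14·5 ≡ 27.
  x = λ² - 34 - 34 = 729 - 68 ≡ 16; y = λ·(34 - 16) - 13 ≡ 0. → (16, 0)
3P: (16, 0) + (34, 13). λ = (13 - 0)/(34 - 16) ≡ 13/18 mod 43. 18⁻¹ ≡ 12 (mod 43), so λ ≡ 27.
  x = λ² - 16 - 34 = 729 - 50 ≡ 34; y = λ·(16 - 34) - 0 ≡ 30. → (34, 30)
4P: (34, 30) + (34, 13): same x and y₁ ≡ -y₂, so the sum is 𝒪.
4P = 𝒪, so the order is 4.

4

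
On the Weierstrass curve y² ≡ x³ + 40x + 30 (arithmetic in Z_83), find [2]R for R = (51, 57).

(80, 76)

tangent at (51, 57): λ = (3·51² + 40)/(2·57) ≡ 41/31. 31⁻¹ ≡ 75 (mod 83), so λ ≡ 41·75 ≡ 4.
  x = λ² - 51 - 51 = 16 - 102 ≡ 80; y = λ·(51 - 80) - 57 ≡ 76. → (80, 76)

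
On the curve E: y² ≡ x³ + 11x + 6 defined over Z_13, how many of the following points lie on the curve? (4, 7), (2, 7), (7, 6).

3

(4, 7): 7² ≡ 10, rhs ≡ 10 → on.
(2, 7): 7² ≡ 10, rhs ≡ 10 → on.
(7, 6): 6² ≡ 10, rhs ≡ 10 → on.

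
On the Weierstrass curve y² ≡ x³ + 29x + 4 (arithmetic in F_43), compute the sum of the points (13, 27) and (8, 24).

(0, 41)

(13, 27) + (8, 24). λ = (24 - 27)/(8 - 13) ≡ 40/38 mod 43. 38⁻¹ ≡ 17 (mod 43), so λ ≡ 35.
  x = λ² - 13 - 8 = 1225 - 21 ≡ 0; y = λ·(13 - 0) - 27 ≡ 41. → (0, 41)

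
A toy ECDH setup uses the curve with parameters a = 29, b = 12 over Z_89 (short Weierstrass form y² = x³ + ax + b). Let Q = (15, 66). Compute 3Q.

(57, 74)

Repeated addition: build up to 3Q.
2Q: tangent at (15, 66): λ = (3·15² + 29)/(2·66) ≡ 81/43. 43⁻¹ ≡ 29 (mod 89), so λ ≡ 81·29 ≡ 35.
  x = λ² - 15 - 15 = 1225 - 30 ≡ 38; y = λ·(15 - 38) - 66 ≡ 19. → (38, 19)
3Q: (38, 19) + (15, 66). λ = (66 - 19)/(15 - 38) ≡ 47/66 mod 89. 66⁻¹ ≡ 58 (mod 89) since 66·58 = 3828 ≡ 1, so λ ≡ 56.
  x = λ² - 38 - 15 = 3136 - 53 ≡ 57; y = λ·(38 - 57) - 19 ≡ 74. → (57, 74)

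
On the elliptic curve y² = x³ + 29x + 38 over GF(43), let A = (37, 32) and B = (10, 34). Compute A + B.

(37, 32) + (10, 34). λ = (34 - 32)/(10 - 37) ≡ 2/16 mod 43. 16⁻¹ ≡ 35 (mod 43) since 16·35 = 560 ≡ 1, so λ ≡ 27.
  x = λ² - 37 - 10 = 729 - 47 ≡ 37; y = λ·(37 - 37) - 32 ≡ 11. → (37, 11)

(37, 11)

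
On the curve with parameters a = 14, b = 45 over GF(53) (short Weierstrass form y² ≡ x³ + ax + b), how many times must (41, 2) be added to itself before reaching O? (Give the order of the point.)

2P: tangent at (41, 2): λ = (3·41² + 14)/(2·2) ≡ 22/4. 4⁻¹ ≡ 40 (mod 53), so λ ≡ 22·40 ≡ 32.
  x = λ² - 41 - 41 = 1024 - 82 ≡ 41; y = λ·(41 - 41) - 2 ≡ 51. → (41, 51)
3P: (41, 51) + (41, 2): same x and y₁ ≡ -y₂, so the sum is O.
3P = O, so the order is 3.

3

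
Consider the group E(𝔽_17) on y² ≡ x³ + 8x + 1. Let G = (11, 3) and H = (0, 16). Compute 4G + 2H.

(5, 9)

First 4G:
Double-and-add on 4 = (100)₂. Start with G = (11, 3) for the leading 1-bit.
double: tangent at (11, 3): λ = (3·11² + 8)/(2·3) ≡ 14/6. 6⁻¹ ≡ 3 (mod 17), so λ ≡ 14·3 ≡ 8.
  x = λ² - 11 - 11 = 64 - 22 ≡ 8; y = λ·(11 - 8) - 3 ≡ 4. → (8, 4)
double: tangent at (8, 4): λ = (3·8² + 8)/(2·4) ≡ 13/8. 8⁻¹ ≡ 15 (mod 17), so λ ≡ 13·15 ≡ 8.
  x = λ² - 8 - 8 = 64 - 16 ≡ 14; y = λ·(8 - 14) - 4 ≡ 16. → (14, 16)
4G = (14, 16).
Next 2H:
Repeated addition: build up to 2H.
2H: tangent at (0, 16): λ = (3·0² + 8)/(2·16) ≡ 8/15. 15⁻¹ ≡ 8 (mod 17), so λ ≡ 8·8 ≡ 13.
  x = λ² - 0 - 0 = 169 - 0 ≡ 16; y = λ·(0 - 16) - 16 ≡ 14. → (16, 14)
2H = (16, 14).
Finally 4G + 2H:
(14, 16) + (16, 14). λ = (14 - 16)/(16 - 14) ≡ 15/2 mod 17. 2⁻¹ ≡ 9 (mod 17) since 2·9 = 18 ≡ 1, so λ ≡ 16.
  x = λ² - 14 - 16 = 256 - 30 ≡ 5; y = λ·(14 - 5) - 16 ≡ 9. → (5, 9)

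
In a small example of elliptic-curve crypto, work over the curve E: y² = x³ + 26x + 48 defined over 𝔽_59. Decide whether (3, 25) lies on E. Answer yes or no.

yes

y² = 25² ≡ 35; x³ + 26x + 48 = 153 ≡ 35 (mod 59). 35 = 35.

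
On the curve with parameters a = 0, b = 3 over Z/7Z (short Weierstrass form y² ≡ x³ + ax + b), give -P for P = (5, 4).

(5, 3)

-(5, 4) = (5, -4 mod 7) = (5, 3).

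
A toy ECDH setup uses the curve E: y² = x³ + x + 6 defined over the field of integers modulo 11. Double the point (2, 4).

(5, 9)

tangent at (2, 4): λ = (3·2² + 1)/(2·4) ≡ 2/8. 8⁻¹ ≡ 7 (mod 11), so λ ≡ 2·7 ≡ 3.
  x = λ² - 2 - 2 = 9 - 4 ≡ 5; y = λ·(2 - 5) - 4 ≡ 9. → (5, 9)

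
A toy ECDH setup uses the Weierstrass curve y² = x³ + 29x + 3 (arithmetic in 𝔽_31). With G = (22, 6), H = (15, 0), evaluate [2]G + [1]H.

First 2G:
Repeated addition: build up to 2G.
2G: tangent at (22, 6): λ = (3·22² + 29)/(2·6) ≡ 24/12. 12⁻¹ ≡ 13 (mod 31) since 12·13 = 156 ≡ 1, so λ ≡ 24·13 ≡ 2.
  x = λ² - 22 - 22 = 4 - 44 ≡ 22; y = λ·(22 - 22) - 6 ≡ 25. → (22, 25)
2G = (22, 25).
Finally 2G + H:
(22, 25) + (15, 0). λ = (0 - 25)/(15 - 22) ≡ 6/24 mod 31. 24⁻¹ ≡ 22 (mod 31), so λ ≡ 8.
  x = λ² - 22 - 15 = 64 - 37 ≡ 27; y = λ·(22 - 27) - 25 ≡ 28. → (27, 28)

(27, 28)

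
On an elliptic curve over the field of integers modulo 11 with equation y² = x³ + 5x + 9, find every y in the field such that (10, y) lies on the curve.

x³ + 5x + 9 = 1059 ≡ 3 (mod 11).
Square roots of 3 mod 11: 5 and 6 (since 5² = 25 ≡ 3).

5, 6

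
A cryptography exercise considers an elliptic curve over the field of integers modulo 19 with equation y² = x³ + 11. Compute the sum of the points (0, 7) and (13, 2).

(3, 0)

(0, 7) + (13, 2). λ = (2 - 7)/(13 - 0) ≡ 14/13 mod 19. 13⁻¹ ≡ 3 (mod 19), so λ ≡ 4.
  x = λ² - 0 - 13 = 16 - 13 ≡ 3; y = λ·(0 - 3) - 7 ≡ 0. → (3, 0)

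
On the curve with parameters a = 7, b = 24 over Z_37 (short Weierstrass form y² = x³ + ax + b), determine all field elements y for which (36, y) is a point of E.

x³ + 7x + 24 = 46932 ≡ 16 (mod 37).
Square roots of 16 mod 37: 4 and 33 (since 4² = 16 ≡ 16).

4, 33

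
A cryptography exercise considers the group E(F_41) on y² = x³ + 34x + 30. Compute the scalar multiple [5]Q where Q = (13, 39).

Double-and-add on 5 = (101)₂. Start with Q = (13, 39) for the leading 1-bit.
double: tangent at (13, 39): λ = (3·13² + 34)/(2·39) ≡ 8/37. 37⁻¹ ≡ 10 (mod 41), so λ ≡ 8·10 ≡ 39.
  x = λ² - 13 - 13 = 1521 - 26 ≡ 19; y = λ·(13 - 19) - 39 ≡ 14. → (19, 14)
double: tangent at (19, 14): λ = (3·19² + 34)/(2·14) ≡ 10/28. 28⁻¹ ≡ 22 (mod 41), so λ ≡ 10·22 ≡ 15.
  x = λ² - 19 - 19 = 225 - 38 ≡ 23; y = λ·(19 - 23) - 14 ≡ 8. → (23, 8)
add Q: (23, 8) + (13, 39). λ = (39 - 8)/(13 - 23) ≡ 31/31 mod 41. 31⁻¹ ≡ 4 (mod 41), so λ ≡ 1.
  x = λ² - 23 - 13 = 1 - 36 ≡ 6; y = λ·(23 - 6) - 8 ≡ 9. → (6, 9)

(6, 9)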